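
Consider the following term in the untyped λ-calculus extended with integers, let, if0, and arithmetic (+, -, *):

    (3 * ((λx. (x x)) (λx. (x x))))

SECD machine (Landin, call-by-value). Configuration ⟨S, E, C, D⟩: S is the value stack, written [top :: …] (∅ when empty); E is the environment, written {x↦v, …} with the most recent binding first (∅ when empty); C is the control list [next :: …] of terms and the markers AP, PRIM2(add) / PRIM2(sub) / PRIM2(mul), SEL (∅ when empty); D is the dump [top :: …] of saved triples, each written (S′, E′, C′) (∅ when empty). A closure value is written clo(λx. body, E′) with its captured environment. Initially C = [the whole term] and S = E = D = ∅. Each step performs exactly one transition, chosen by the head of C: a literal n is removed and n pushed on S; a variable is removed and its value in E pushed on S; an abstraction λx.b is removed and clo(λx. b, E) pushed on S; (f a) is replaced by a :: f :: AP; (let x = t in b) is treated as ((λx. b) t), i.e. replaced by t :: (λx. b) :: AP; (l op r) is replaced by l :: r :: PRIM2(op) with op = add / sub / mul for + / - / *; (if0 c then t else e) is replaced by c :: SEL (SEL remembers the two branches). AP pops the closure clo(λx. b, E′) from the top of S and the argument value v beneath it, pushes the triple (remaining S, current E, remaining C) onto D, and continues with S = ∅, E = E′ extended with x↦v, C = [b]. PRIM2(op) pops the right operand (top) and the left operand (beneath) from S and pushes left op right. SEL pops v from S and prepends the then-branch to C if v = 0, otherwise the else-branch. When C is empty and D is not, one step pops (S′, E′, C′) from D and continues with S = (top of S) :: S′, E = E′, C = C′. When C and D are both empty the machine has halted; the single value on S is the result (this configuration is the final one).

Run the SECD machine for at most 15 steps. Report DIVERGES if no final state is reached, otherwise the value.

Answer: DIVERGES (no final state within 15 steps)

Derivation:
[0] ⟨S=∅; E=∅; C=[(3 * ((λx. (x x)) (λx. (x x))))]; D=∅⟩
[1] ⟨S=∅; E=∅; C=[3 :: ((λx. (x x)) (λx. (x x))) :: PRIM2(mul)]; D=∅⟩
[2] ⟨S=[3]; E=∅; C=[((λx. (x x)) (λx. (x x))) :: PRIM2(mul)]; D=∅⟩
[3] ⟨S=[3]; E=∅; C=[(λx. (x x)) :: (λx. (x x)) :: AP :: PRIM2(mul)]; D=∅⟩
[4] ⟨S=[clo(λx. (x x), ∅) :: 3]; E=∅; C=[(λx. (x x)) :: AP :: PRIM2(mul)]; D=∅⟩
[5] ⟨S=[clo(λx. (x x), ∅) :: clo(λx. (x x), ∅) :: 3]; E=∅; C=[AP :: PRIM2(mul)]; D=∅⟩
[6] ⟨S=∅; E={x↦clo(λx. (x x), ∅)}; C=[(x x)]; D=[([3], ∅, [PRIM2(mul)])]⟩
[7] ⟨S=∅; E={x↦clo(λx. (x x), ∅)}; C=[x :: x :: AP]; D=[([3], ∅, [PRIM2(mul)])]⟩
[8] ⟨S=[clo(λx. (x x), ∅)]; E={x↦clo(λx. (x x), ∅)}; C=[x :: AP]; D=[([3], ∅, [PRIM2(mul)])]⟩
[9] ⟨S=[clo(λx. (x x), ∅) :: clo(λx. (x x), ∅)]; E={x↦clo(λx. (x x), ∅)}; C=[AP]; D=[([3], ∅, [PRIM2(mul)])]⟩
[10] ⟨S=∅; E={x↦clo(λx. (x x), ∅)}; C=[(x x)]; D=[(∅, {x↦clo(λx. (x x), ∅)}, ∅) :: ([3], ∅, [PRIM2(mul)])]⟩
[11] ⟨S=∅; E={x↦clo(λx. (x x), ∅)}; C=[x :: x :: AP]; D=[(∅, {x↦clo(λx. (x x), ∅)}, ∅) :: ([3], ∅, [PRIM2(mul)])]⟩
[12] ⟨S=[clo(λx. (x x), ∅)]; E={x↦clo(λx. (x x), ∅)}; C=[x :: AP]; D=[(∅, {x↦clo(λx. (x x), ∅)}, ∅) :: ([3], ∅, [PRIM2(mul)])]⟩
[13] ⟨S=[clo(λx. (x x), ∅) :: clo(λx. (x x), ∅)]; E={x↦clo(λx. (x x), ∅)}; C=[AP]; D=[(∅, {x↦clo(λx. (x x), ∅)}, ∅) :: ([3], ∅, [PRIM2(mul)])]⟩
[14] ⟨S=∅; E={x↦clo(λx. (x x), ∅)}; C=[(x x)]; D=[(∅, {x↦clo(λx. (x x), ∅)}, ∅) :: (∅, {x↦clo(λx. (x x), ∅)}, ∅) :: ([3], ∅, [PRIM2(mul)])]⟩
[15] ⟨S=∅; E={x↦clo(λx. (x x), ∅)}; C=[x :: x :: AP]; D=[(∅, {x↦clo(λx. (x x), ∅)}, ∅) :: (∅, {x↦clo(λx. (x x), ∅)}, ∅) :: ([3], ∅, [PRIM2(mul)])]⟩
→ 15 transitions taken and the configuration is still not final: no result within 15 steps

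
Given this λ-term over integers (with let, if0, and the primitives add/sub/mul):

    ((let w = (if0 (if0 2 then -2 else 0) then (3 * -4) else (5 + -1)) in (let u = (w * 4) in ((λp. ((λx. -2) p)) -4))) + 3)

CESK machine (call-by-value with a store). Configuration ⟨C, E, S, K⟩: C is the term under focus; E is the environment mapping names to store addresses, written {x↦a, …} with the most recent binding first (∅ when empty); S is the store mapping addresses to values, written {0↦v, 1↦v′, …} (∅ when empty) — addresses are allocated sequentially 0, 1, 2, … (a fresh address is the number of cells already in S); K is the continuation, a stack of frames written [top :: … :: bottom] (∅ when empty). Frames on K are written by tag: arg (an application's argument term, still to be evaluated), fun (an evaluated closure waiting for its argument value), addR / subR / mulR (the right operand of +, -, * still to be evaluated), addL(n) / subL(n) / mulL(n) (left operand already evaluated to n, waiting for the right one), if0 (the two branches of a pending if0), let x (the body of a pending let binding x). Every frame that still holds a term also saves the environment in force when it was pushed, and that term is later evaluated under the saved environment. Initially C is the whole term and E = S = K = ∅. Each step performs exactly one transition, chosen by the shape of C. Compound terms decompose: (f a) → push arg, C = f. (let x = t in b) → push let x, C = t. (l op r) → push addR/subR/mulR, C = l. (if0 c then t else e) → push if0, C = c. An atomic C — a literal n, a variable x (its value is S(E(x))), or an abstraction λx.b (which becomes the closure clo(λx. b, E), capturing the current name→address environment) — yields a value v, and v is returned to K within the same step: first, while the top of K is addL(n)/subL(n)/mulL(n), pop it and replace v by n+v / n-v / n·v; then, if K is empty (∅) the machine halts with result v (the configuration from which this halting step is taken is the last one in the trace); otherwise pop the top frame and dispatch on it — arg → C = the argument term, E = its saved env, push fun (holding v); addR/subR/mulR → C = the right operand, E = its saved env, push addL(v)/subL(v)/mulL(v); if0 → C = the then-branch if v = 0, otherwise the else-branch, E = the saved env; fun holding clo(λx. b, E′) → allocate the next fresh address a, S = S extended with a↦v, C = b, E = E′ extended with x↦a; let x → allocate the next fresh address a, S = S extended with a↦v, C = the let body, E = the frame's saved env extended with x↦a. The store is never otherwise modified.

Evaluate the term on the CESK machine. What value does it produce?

Answer: 1

Execution trace:
t=0: [C=((let w = (if0 (if0 2 then -2 else 0) then (3 * -4) else (5 + -1)) in (let u = (w * 4) in ((λp. ((λx. -2) p)) -4))) + 3) | E=∅ | S=∅ | K=∅]
t=1: [C=(let w = (if0 (if0 2 then -2 else 0) then (3 * -4) else (5 + -1)) in (let u = (w * 4) in ((λp. ((λx. -2) p)) -4))) | E=∅ | S=∅ | K=[addR]]
t=2: [C=(if0 (if0 2 then -2 else 0) then (3 * -4) else (5 + -1)) | E=∅ | S=∅ | K=[let w :: addR]]
t=3: [C=(if0 2 then -2 else 0) | E=∅ | S=∅ | K=[if0 :: let w :: addR]]
t=4: [C=2 | E=∅ | S=∅ | K=[if0 :: if0 :: let w :: addR]]
t=5: [C=0 | E=∅ | S=∅ | K=[if0 :: let w :: addR]]
t=6: [C=(3 * -4) | E=∅ | S=∅ | K=[let w :: addR]]
t=7: [C=3 | E=∅ | S=∅ | K=[mulR :: let w :: addR]]
t=8: [C=-4 | E=∅ | S=∅ | K=[mulL(3) :: let w :: addR]]
t=9: [C=(let u = (w * 4) in ((λp. ((λx. -2) p)) -4)) | E={w↦0} | S={0↦-12} | K=[addR]]
t=10: [C=(w * 4) | E={w↦0} | S={0↦-12} | K=[let u :: addR]]
t=11: [C=w | E={w↦0} | S={0↦-12} | K=[mulR :: let u :: addR]]
t=12: [C=4 | E={w↦0} | S={0↦-12} | K=[mulL(-12) :: let u :: addR]]
t=13: [C=((λp. ((λx. -2) p)) -4) | E={u↦1, w↦0} | S={0↦-12, 1↦-48} | K=[addR]]
t=14: [C=(λp. ((λx. -2) p)) | E={u↦1, w↦0} | S={0↦-12, 1↦-48} | K=[arg :: addR]]
t=15: [C=-4 | E={u↦1, w↦0} | S={0↦-12, 1↦-48} | K=[fun :: addR]]
t=16: [C=((λx. -2) p) | E={p↦2, u↦1, w↦0} | S={0↦-12, 1↦-48, 2↦-4} | K=[addR]]
t=17: [C=(λx. -2) | E={p↦2, u↦1, w↦0} | S={0↦-12, 1↦-48, 2↦-4} | K=[arg :: addR]]
t=18: [C=p | E={p↦2, u↦1, w↦0} | S={0↦-12, 1↦-48, 2↦-4} | K=[fun :: addR]]
t=19: [C=-2 | E={x↦3, p↦2, u↦1, w↦0} | S={0↦-12, 1↦-48, 2↦-4, 3↦-4} | K=[addR]]
t=20: [C=3 | E=∅ | S={0↦-12, 1↦-48, 2↦-4, 3↦-4} | K=[addL(-2)]]
→ final value 1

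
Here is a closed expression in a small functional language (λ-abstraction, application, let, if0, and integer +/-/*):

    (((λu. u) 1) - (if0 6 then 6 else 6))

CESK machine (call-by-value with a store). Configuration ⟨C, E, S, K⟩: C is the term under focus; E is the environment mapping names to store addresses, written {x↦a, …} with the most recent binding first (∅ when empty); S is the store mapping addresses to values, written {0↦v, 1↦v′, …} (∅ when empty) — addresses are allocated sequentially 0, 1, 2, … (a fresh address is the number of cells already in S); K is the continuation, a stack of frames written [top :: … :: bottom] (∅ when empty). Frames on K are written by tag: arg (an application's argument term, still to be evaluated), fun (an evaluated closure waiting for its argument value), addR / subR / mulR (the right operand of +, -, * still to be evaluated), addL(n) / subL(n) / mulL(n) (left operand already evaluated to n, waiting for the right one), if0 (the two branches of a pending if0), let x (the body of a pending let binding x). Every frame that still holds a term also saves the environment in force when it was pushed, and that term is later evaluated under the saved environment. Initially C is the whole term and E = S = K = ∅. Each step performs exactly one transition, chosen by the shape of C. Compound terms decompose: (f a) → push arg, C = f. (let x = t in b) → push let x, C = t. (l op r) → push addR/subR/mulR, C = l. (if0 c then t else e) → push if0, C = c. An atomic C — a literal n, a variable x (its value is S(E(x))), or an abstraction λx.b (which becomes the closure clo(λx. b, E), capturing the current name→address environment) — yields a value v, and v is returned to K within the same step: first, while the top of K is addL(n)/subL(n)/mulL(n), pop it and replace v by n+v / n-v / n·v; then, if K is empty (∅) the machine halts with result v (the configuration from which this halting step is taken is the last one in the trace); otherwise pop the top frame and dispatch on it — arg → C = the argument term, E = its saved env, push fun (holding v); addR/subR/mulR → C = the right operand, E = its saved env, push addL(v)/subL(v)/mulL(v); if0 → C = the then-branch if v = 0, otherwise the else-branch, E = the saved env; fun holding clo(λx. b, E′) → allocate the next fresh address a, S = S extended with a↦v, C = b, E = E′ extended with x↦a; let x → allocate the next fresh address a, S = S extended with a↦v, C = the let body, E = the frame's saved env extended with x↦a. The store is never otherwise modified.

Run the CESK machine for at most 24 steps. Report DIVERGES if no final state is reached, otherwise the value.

Answer: -5

Derivation:
[0] <C=(((λu. u) 1) - (if0 6 then 6 else 6)), E=∅, S=∅, K=∅>
[1] <C=((λu. u) 1), E=∅, S=∅, K=[subR]>
[2] <C=(λu. u), E=∅, S=∅, K=[arg :: subR]>
[3] <C=1, E=∅, S=∅, K=[fun :: subR]>
[4] <C=u, E={u↦0}, S={0↦1}, K=[subR]>
[5] <C=(if0 6 then 6 else 6), E=∅, S={0↦1}, K=[subL(1)]>
[6] <C=6, E=∅, S={0↦1}, K=[if0 :: subL(1)]>
[7] <C=6, E=∅, S={0↦1}, K=[subL(1)]>
→ final value -5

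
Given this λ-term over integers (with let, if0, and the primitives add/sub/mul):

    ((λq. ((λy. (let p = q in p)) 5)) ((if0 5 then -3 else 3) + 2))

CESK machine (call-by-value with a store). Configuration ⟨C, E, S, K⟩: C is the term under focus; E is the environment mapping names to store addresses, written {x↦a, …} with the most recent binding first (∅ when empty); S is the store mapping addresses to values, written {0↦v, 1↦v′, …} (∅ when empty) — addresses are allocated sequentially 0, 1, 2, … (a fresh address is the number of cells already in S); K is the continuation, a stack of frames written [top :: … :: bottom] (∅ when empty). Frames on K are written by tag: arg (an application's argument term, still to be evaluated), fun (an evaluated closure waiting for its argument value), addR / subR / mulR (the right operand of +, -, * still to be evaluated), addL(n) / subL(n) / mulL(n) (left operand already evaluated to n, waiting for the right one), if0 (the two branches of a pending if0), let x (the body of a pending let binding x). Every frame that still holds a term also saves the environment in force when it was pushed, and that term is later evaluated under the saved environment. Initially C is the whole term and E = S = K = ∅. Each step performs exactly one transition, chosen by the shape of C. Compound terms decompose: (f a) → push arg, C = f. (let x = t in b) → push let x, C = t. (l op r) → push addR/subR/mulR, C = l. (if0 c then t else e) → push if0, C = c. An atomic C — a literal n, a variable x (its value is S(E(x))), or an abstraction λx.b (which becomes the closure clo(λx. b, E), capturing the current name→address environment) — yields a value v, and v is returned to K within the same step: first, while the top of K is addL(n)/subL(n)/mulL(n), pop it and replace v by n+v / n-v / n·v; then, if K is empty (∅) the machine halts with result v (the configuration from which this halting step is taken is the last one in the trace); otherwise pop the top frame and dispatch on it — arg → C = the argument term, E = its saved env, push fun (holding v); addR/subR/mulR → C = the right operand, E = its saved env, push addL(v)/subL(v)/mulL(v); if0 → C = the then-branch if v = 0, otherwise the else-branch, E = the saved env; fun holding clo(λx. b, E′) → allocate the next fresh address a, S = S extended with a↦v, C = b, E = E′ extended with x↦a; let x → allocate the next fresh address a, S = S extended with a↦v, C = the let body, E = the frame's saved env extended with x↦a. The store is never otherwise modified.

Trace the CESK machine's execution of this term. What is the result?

step 0: <C=((λq. ((λy. (let p = q in p)) 5)) ((if0 5 then -3 else 3) + 2)), E=∅, S=∅, K=∅>
step 1: <C=(λq. ((λy. (let p = q in p)) 5)), E=∅, S=∅, K=[arg]>
step 2: <C=((if0 5 then -3 else 3) + 2), E=∅, S=∅, K=[fun]>
step 3: <C=(if0 5 then -3 else 3), E=∅, S=∅, K=[addR :: fun]>
step 4: <C=5, E=∅, S=∅, K=[if0 :: addR :: fun]>
step 5: <C=3, E=∅, S=∅, K=[addR :: fun]>
step 6: <C=2, E=∅, S=∅, K=[addL(3) :: fun]>
step 7: <C=((λy. (let p = q in p)) 5), E={q↦0}, S={0↦5}, K=∅>
step 8: <C=(λy. (let p = q in p)), E={q↦0}, S={0↦5}, K=[arg]>
step 9: <C=5, E={q↦0}, S={0↦5}, K=[fun]>
step 10: <C=(let p = q in p), E={y↦1, q↦0}, S={0↦5, 1↦5}, K=∅>
step 11: <C=q, E={y↦1, q↦0}, S={0↦5, 1↦5}, K=[let p]>
step 12: <C=p, E={p↦2, y↦1, q↦0}, S={0↦5, 1↦5, 2↦5}, K=∅>
→ final value 5

Answer: 5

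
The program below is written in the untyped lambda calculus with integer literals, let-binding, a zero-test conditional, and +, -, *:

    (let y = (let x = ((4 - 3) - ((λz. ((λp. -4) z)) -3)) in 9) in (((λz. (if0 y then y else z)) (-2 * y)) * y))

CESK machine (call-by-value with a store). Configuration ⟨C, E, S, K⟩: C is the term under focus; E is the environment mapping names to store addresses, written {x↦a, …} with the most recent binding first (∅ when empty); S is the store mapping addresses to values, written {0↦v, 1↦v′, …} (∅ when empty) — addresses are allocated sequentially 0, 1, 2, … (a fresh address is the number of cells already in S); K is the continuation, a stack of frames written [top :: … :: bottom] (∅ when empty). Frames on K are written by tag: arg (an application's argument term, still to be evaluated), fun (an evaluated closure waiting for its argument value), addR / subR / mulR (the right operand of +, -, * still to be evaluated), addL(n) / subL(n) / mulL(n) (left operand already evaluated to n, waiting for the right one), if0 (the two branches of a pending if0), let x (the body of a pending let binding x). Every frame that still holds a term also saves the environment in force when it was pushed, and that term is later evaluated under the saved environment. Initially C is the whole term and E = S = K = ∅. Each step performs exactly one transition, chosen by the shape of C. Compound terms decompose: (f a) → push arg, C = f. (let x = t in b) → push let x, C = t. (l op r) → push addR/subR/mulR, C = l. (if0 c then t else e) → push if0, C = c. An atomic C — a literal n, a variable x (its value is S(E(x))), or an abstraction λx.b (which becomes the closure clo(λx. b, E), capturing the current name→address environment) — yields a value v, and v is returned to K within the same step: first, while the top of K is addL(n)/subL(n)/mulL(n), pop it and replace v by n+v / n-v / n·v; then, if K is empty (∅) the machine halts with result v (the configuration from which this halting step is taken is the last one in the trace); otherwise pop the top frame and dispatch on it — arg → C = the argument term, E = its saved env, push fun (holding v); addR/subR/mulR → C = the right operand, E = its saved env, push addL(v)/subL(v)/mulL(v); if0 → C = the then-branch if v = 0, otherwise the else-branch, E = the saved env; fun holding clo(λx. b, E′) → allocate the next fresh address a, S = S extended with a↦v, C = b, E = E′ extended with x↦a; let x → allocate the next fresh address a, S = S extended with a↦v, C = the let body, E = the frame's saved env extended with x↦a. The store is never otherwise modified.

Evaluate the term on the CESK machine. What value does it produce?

[0] [C=(let y = (let x = ((4 - 3) - ((λz. ((λp. -4) z)) -3)) in 9) in (((λz. (if0 y then y else z)) (-2 * y)) * y)) | E=∅ | S=∅ | K=∅]
[1] [C=(let x = ((4 - 3) - ((λz. ((λp. -4) z)) -3)) in 9) | E=∅ | S=∅ | K=[let y]]
[2] [C=((4 - 3) - ((λz. ((λp. -4) z)) -3)) | E=∅ | S=∅ | K=[let x :: let y]]
[3] [C=(4 - 3) | E=∅ | S=∅ | K=[subR :: let x :: let y]]
[4] [C=4 | E=∅ | S=∅ | K=[subR :: subR :: let x :: let y]]
[5] [C=3 | E=∅ | S=∅ | K=[subL(4) :: subR :: let x :: let y]]
[6] [C=((λz. ((λp. -4) z)) -3) | E=∅ | S=∅ | K=[subL(1) :: let x :: let y]]
[7] [C=(λz. ((λp. -4) z)) | E=∅ | S=∅ | K=[arg :: subL(1) :: let x :: let y]]
[8] [C=-3 | E=∅ | S=∅ | K=[fun :: subL(1) :: let x :: let y]]
[9] [C=((λp. -4) z) | E={z↦0} | S={0↦-3} | K=[subL(1) :: let x :: let y]]
[10] [C=(λp. -4) | E={z↦0} | S={0↦-3} | K=[arg :: subL(1) :: let x :: let y]]
[11] [C=z | E={z↦0} | S={0↦-3} | K=[fun :: subL(1) :: let x :: let y]]
[12] [C=-4 | E={p↦1, z↦0} | S={0↦-3, 1↦-3} | K=[subL(1) :: let x :: let y]]
[13] [C=9 | E={x↦2} | S={0↦-3, 1↦-3, 2↦5} | K=[let y]]
[14] [C=(((λz. (if0 y then y else z)) (-2 * y)) * y) | E={y↦3} | S={0↦-3, 1↦-3, 2↦5, 3↦9} | K=∅]
[15] [C=((λz. (if0 y then y else z)) (-2 * y)) | E={y↦3} | S={0↦-3, 1↦-3, 2↦5, 3↦9} | K=[mulR]]
[16] [C=(λz. (if0 y then y else z)) | E={y↦3} | S={0↦-3, 1↦-3, 2↦5, 3↦9} | K=[arg :: mulR]]
[17] [C=(-2 * y) | E={y↦3} | S={0↦-3, 1↦-3, 2↦5, 3↦9} | K=[fun :: mulR]]
[18] [C=-2 | E={y↦3} | S={0↦-3, 1↦-3, 2↦5, 3↦9} | K=[mulR :: fun :: mulR]]
[19] [C=y | E={y↦3} | S={0↦-3, 1↦-3, 2↦5, 3↦9} | K=[mulL(-2) :: fun :: mulR]]
[20] [C=(if0 y then y else z) | E={z↦4, y↦3} | S={0↦-3, 1↦-3, 2↦5, 3↦9, 4↦-18} | K=[mulR]]
[21] [C=y | E={z↦4, y↦3} | S={0↦-3, 1↦-3, 2↦5, 3↦9, 4↦-18} | K=[if0 :: mulR]]
[22] [C=z | E={z↦4, y↦3} | S={0↦-3, 1↦-3, 2↦5, 3↦9, 4↦-18} | K=[mulR]]
[23] [C=y | E={y↦3} | S={0↦-3, 1↦-3, 2↦5, 3↦9, 4↦-18} | K=[mulL(-18)]]
→ final value -162

Answer: -162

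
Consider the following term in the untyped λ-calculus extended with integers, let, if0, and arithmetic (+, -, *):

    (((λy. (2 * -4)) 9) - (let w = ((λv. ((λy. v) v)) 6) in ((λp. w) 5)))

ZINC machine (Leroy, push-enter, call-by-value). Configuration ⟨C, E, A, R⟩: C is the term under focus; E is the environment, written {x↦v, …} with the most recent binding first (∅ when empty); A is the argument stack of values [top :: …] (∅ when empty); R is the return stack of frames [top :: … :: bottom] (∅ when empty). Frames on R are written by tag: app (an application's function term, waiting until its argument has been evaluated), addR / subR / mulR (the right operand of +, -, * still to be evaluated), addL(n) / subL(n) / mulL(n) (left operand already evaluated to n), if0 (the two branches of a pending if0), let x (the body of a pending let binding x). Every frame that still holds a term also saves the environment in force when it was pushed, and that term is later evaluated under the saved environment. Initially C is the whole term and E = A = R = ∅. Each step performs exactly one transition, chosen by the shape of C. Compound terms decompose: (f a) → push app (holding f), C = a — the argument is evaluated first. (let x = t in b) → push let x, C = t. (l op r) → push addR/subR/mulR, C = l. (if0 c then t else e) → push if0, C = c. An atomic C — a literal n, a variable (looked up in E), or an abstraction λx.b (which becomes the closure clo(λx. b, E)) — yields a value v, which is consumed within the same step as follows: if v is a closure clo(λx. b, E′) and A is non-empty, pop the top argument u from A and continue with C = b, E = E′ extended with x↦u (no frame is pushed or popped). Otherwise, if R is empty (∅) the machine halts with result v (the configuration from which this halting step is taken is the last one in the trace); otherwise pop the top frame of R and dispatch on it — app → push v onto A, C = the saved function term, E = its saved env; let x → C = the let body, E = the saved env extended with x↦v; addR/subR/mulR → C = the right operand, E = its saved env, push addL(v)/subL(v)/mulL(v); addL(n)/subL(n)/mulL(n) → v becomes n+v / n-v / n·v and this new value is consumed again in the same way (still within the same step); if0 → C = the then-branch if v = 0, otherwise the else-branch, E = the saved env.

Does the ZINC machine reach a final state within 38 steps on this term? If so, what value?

Answer: -14

Execution trace:
step 0: [C=(((λy. (2 * -4)) 9) - (let w = ((λv. ((λy. v) v)) 6) in ((λp. w) 5))) | E=∅ | A=∅ | R=∅]
step 1: [C=((λy. (2 * -4)) 9) | E=∅ | A=∅ | R=[subR]]
step 2: [C=9 | E=∅ | A=∅ | R=[app :: subR]]
step 3: [C=(λy. (2 * -4)) | E=∅ | A=[9] | R=[subR]]
step 4: [C=(2 * -4) | E={y↦9} | A=∅ | R=[subR]]
step 5: [C=2 | E={y↦9} | A=∅ | R=[mulR :: subR]]
step 6: [C=-4 | E={y↦9} | A=∅ | R=[mulL(2) :: subR]]
step 7: [C=(let w = ((λv. ((λy. v) v)) 6) in ((λp. w) 5)) | E=∅ | A=∅ | R=[subL(-8)]]
step 8: [C=((λv. ((λy. v) v)) 6) | E=∅ | A=∅ | R=[let w :: subL(-8)]]
step 9: [C=6 | E=∅ | A=∅ | R=[app :: let w :: subL(-8)]]
step 10: [C=(λv. ((λy. v) v)) | E=∅ | A=[6] | R=[let w :: subL(-8)]]
step 11: [C=((λy. v) v) | E={v↦6} | A=∅ | R=[let w :: subL(-8)]]
step 12: [C=v | E={v↦6} | A=∅ | R=[app :: let w :: subL(-8)]]
step 13: [C=(λy. v) | E={v↦6} | A=[6] | R=[let w :: subL(-8)]]
step 14: [C=v | E={y↦6, v↦6} | A=∅ | R=[let w :: subL(-8)]]
step 15: [C=((λp. w) 5) | E={w↦6} | A=∅ | R=[subL(-8)]]
step 16: [C=5 | E={w↦6} | A=∅ | R=[app :: subL(-8)]]
step 17: [C=(λp. w) | E={w↦6} | A=[5] | R=[subL(-8)]]
step 18: [C=w | E={p↦5, w↦6} | A=∅ | R=[subL(-8)]]
→ final value -14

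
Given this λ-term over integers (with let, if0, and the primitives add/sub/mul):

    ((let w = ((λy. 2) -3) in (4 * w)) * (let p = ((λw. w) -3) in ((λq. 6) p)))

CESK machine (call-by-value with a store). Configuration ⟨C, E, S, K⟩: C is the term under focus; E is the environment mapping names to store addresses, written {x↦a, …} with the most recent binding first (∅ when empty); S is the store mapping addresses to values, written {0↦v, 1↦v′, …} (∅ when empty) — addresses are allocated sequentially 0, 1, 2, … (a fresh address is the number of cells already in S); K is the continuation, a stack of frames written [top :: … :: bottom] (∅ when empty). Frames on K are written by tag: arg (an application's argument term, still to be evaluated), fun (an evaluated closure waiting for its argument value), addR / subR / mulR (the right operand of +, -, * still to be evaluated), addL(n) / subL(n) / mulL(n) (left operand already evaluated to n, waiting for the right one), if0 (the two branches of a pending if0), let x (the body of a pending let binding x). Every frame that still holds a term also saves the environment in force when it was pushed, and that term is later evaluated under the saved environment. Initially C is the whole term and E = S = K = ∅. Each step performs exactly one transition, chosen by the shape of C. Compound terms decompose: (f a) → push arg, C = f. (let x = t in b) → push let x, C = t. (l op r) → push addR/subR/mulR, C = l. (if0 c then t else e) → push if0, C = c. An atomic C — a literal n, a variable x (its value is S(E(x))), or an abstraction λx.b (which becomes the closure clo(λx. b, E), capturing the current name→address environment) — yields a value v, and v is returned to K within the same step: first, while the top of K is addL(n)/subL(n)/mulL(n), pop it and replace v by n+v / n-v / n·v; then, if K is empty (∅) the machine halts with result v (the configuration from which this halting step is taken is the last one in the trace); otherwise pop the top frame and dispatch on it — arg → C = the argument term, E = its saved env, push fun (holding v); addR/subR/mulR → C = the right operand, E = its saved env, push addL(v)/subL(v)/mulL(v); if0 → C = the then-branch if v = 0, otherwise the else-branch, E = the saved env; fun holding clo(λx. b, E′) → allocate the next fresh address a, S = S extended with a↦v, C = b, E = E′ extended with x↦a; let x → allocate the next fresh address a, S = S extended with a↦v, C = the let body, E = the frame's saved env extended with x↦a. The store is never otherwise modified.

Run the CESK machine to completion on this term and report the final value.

Answer: 48

Execution trace:
0. [C=((let w = ((λy. 2) -3) in (4 * w)) * (let p = ((λw. w) -3) in ((λq. 6) p))) | E=∅ | S=∅ | K=∅]
1. [C=(let w = ((λy. 2) -3) in (4 * w)) | E=∅ | S=∅ | K=[mulR]]
2. [C=((λy. 2) -3) | E=∅ | S=∅ | K=[let w :: mulR]]
3. [C=(λy. 2) | E=∅ | S=∅ | K=[arg :: let w :: mulR]]
4. [C=-3 | E=∅ | S=∅ | K=[fun :: let w :: mulR]]
5. [C=2 | E={y↦0} | S={0↦-3} | K=[let w :: mulR]]
6. [C=(4 * w) | E={w↦1} | S={0↦-3, 1↦2} | K=[mulR]]
7. [C=4 | E={w↦1} | S={0↦-3, 1↦2} | K=[mulR :: mulR]]
8. [C=w | E={w↦1} | S={0↦-3, 1↦2} | K=[mulL(4) :: mulR]]
9. [C=(let p = ((λw. w) -3) in ((λq. 6) p)) | E=∅ | S={0↦-3, 1↦2} | K=[mulL(8)]]
10. [C=((λw. w) -3) | E=∅ | S={0↦-3, 1↦2} | K=[let p :: mulL(8)]]
11. [C=(λw. w) | E=∅ | S={0↦-3, 1↦2} | K=[arg :: let p :: mulL(8)]]
12. [C=-3 | E=∅ | S={0↦-3, 1↦2} | K=[fun :: let p :: mulL(8)]]
13. [C=w | E={w↦2} | S={0↦-3, 1↦2, 2↦-3} | K=[let p :: mulL(8)]]
14. [C=((λq. 6) p) | E={p↦3} | S={0↦-3, 1↦2, 2↦-3, 3↦-3} | K=[mulL(8)]]
15. [C=(λq. 6) | E={p↦3} | S={0↦-3, 1↦2, 2↦-3, 3↦-3} | K=[arg :: mulL(8)]]
16. [C=p | E={p↦3} | S={0↦-3, 1↦2, 2↦-3, 3↦-3} | K=[fun :: mulL(8)]]
17. [C=6 | E={q↦4, p↦3} | S={0↦-3, 1↦2, 2↦-3, 3↦-3, 4↦-3} | K=[mulL(8)]]
→ final value 48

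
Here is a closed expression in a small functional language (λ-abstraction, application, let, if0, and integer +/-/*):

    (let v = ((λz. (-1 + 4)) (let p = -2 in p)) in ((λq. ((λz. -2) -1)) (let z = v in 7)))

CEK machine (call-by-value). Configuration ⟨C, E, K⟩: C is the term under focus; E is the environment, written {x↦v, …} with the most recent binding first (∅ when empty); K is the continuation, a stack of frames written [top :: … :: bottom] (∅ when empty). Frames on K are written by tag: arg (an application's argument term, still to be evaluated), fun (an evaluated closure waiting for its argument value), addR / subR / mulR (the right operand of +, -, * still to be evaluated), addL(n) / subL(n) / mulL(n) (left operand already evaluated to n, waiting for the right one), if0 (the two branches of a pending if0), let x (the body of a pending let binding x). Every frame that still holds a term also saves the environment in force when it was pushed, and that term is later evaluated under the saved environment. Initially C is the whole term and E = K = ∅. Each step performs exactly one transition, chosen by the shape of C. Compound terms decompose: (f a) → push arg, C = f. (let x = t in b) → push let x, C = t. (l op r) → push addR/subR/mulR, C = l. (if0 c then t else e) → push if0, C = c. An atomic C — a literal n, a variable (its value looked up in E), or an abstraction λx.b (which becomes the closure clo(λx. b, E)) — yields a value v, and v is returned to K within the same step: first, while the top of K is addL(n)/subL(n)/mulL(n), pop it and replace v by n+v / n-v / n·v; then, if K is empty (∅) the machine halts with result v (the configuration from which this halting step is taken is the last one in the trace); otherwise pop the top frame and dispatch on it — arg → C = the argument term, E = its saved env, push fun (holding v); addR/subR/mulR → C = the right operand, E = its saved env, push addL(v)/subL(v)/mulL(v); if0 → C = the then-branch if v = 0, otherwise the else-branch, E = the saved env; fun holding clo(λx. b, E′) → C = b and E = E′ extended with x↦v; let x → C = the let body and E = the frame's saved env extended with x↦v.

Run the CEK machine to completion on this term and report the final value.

t=0: [C=(let v = ((λz. (-1 + 4)) (let p = -2 in p)) in ((λq. ((λz. -2) -1)) (let z = v in 7))) | E=∅ | K=∅]
t=1: [C=((λz. (-1 + 4)) (let p = -2 in p)) | E=∅ | K=[let v]]
t=2: [C=(λz. (-1 + 4)) | E=∅ | K=[arg :: let v]]
t=3: [C=(let p = -2 in p) | E=∅ | K=[fun :: let v]]
t=4: [C=-2 | E=∅ | K=[let p :: fun :: let v]]
t=5: [C=p | E={p↦-2} | K=[fun :: let v]]
t=6: [C=(-1 + 4) | E={z↦-2} | K=[let v]]
t=7: [C=-1 | E={z↦-2} | K=[addR :: let v]]
t=8: [C=4 | E={z↦-2} | K=[addL(-1) :: let v]]
t=9: [C=((λq. ((λz. -2) -1)) (let z = v in 7)) | E={v↦3} | K=∅]
t=10: [C=(λq. ((λz. -2) -1)) | E={v↦3} | K=[arg]]
t=11: [C=(let z = v in 7) | E={v↦3} | K=[fun]]
t=12: [C=v | E={v↦3} | K=[let z :: fun]]
t=13: [C=7 | E={z↦3, v↦3} | K=[fun]]
t=14: [C=((λz. -2) -1) | E={q↦7, v↦3} | K=∅]
t=15: [C=(λz. -2) | E={q↦7, v↦3} | K=[arg]]
t=16: [C=-1 | E={q↦7, v↦3} | K=[fun]]
t=17: [C=-2 | E={z↦-1, q↦7, v↦3} | K=∅]
→ final value -2

Answer: -2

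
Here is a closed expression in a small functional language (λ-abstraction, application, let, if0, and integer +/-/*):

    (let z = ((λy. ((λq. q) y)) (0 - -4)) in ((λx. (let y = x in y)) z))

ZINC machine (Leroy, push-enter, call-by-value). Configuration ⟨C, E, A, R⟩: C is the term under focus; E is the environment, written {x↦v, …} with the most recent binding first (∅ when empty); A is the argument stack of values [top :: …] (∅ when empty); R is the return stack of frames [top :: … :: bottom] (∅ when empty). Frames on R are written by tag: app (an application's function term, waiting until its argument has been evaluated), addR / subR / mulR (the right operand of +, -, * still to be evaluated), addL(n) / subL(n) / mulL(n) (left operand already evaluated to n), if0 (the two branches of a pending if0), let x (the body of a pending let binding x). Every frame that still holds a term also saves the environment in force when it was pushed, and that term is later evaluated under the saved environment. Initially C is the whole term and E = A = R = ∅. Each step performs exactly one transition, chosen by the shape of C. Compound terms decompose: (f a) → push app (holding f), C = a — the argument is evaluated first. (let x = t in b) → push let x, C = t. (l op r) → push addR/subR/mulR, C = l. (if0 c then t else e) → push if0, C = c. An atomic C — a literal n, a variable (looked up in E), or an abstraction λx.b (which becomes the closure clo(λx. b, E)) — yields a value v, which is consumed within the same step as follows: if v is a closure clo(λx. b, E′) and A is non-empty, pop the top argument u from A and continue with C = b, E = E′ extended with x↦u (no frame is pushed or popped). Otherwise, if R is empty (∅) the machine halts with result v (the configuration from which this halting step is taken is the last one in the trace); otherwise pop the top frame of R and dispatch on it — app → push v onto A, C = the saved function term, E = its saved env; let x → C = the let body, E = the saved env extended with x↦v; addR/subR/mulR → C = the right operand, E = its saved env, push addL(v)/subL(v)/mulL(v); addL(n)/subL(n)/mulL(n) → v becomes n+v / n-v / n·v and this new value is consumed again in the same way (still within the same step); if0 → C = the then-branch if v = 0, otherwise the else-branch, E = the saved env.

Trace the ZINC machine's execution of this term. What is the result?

t=0: <C=(let z = ((λy. ((λq. q) y)) (0 - -4)) in ((λx. (let y = x in y)) z)), E=∅, A=∅, R=∅>
t=1: <C=((λy. ((λq. q) y)) (0 - -4)), E=∅, A=∅, R=[let z]>
t=2: <C=(0 - -4), E=∅, A=∅, R=[app :: let z]>
t=3: <C=0, E=∅, A=∅, R=[subR :: app :: let z]>
t=4: <C=-4, E=∅, A=∅, R=[subL(0) :: app :: let z]>
t=5: <C=(λy. ((λq. q) y)), E=∅, A=[4], R=[let z]>
t=6: <C=((λq. q) y), E={y↦4}, A=∅, R=[let z]>
t=7: <C=y, E={y↦4}, A=∅, R=[app :: let z]>
t=8: <C=(λq. q), E={y↦4}, A=[4], R=[let z]>
t=9: <C=q, E={q↦4, y↦4}, A=∅, R=[let z]>
t=10: <C=((λx. (let y = x in y)) z), E={z↦4}, A=∅, R=∅>
t=11: <C=z, E={z↦4}, A=∅, R=[app]>
t=12: <C=(λx. (let y = x in y)), E={z↦4}, A=[4], R=∅>
t=13: <C=(let y = x in y), E={x↦4, z↦4}, A=∅, R=∅>
t=14: <C=x, E={x↦4, z↦4}, A=∅, R=[let y]>
t=15: <C=y, E={y↦4, x↦4, z↦4}, A=∅, R=∅>
→ final value 4

Answer: 4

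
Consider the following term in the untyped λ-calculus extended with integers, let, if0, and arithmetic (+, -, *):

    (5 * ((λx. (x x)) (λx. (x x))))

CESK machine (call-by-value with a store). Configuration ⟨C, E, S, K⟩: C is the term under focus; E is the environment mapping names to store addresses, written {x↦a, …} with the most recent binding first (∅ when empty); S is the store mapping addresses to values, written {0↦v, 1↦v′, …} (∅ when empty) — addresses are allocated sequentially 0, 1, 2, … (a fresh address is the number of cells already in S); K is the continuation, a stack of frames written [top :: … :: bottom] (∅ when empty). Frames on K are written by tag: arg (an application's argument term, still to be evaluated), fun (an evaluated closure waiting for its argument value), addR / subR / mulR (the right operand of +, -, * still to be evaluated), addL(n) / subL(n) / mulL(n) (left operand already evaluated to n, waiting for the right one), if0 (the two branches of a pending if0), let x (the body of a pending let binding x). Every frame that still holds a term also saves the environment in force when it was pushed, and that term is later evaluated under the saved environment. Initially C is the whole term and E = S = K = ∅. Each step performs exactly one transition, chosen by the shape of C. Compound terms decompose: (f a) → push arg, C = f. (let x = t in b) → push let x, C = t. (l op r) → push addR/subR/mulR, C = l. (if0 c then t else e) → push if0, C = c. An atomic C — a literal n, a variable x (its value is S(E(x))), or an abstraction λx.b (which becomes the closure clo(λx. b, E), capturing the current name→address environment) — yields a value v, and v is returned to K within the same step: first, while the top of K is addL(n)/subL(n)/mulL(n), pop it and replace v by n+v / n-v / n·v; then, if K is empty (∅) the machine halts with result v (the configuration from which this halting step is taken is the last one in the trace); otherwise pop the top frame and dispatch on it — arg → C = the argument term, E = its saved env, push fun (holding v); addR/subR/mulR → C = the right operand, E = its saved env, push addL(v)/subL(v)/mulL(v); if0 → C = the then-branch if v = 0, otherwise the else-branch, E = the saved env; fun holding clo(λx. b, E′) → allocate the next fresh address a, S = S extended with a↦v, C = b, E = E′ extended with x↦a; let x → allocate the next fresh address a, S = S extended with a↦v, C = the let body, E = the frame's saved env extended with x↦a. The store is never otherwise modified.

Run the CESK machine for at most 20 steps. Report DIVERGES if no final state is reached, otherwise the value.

Answer: DIVERGES (no final state within 20 steps)

Execution trace:
0. ⟨C=(5 * ((λx. (x x)) (λx. (x x)))); E=∅; S=∅; K=∅⟩
1. ⟨C=5; E=∅; S=∅; K=[mulR]⟩
2. ⟨C=((λx. (x x)) (λx. (x x))); E=∅; S=∅; K=[mulL(5)]⟩
3. ⟨C=(λx. (x x)); E=∅; S=∅; K=[arg :: mulL(5)]⟩
4. ⟨C=(λx. (x x)); E=∅; S=∅; K=[fun :: mulL(5)]⟩
5. ⟨C=(x x); E={x↦0}; S={0↦clo(λx. (x x), ∅)}; K=[mulL(5)]⟩
6. ⟨C=x; E={x↦0}; S={0↦clo(λx. (x x), ∅)}; K=[arg :: mulL(5)]⟩
7. ⟨C=x; E={x↦0}; S={0↦clo(λx. (x x), ∅)}; K=[fun :: mulL(5)]⟩
8. ⟨C=(x x); E={x↦1}; S={0↦clo(λx. (x x), ∅), 1↦clo(λx. (x x), ∅)}; K=[mulL(5)]⟩
9. ⟨C=x; E={x↦1}; S={0↦clo(λx. (x x), ∅), 1↦clo(λx. (x x), ∅)}; K=[arg :: mulL(5)]⟩
10. ⟨C=x; E={x↦1}; S={0↦clo(λx. (x x), ∅), 1↦clo(λx. (x x), ∅)}; K=[fun :: mulL(5)]⟩
11. ⟨C=(x x); E={x↦2}; S={0↦clo(λx. (x x), ∅), 1↦clo(λx. (x x), ∅), 2↦clo(λx. (x x), ∅)}; K=[mulL(5)]⟩
12. ⟨C=x; E={x↦2}; S={0↦clo(λx. (x x), ∅), 1↦clo(λx. (x x), ∅), 2↦clo(λx. (x x), ∅)}; K=[arg :: mulL(5)]⟩
13. ⟨C=x; E={x↦2}; S={0↦clo(λx. (x x), ∅), 1↦clo(λx. (x x), ∅), 2↦clo(λx. (x x), ∅)}; K=[fun :: mulL(5)]⟩
14. ⟨C=(x x); E={x↦3}; S={0↦clo(λx. (x x), ∅), 1↦clo(λx. (x x), ∅), 2↦clo(λx. (x x), ∅), 3↦clo(λx. (x x), ∅)}; K=[mulL(5)]⟩
15. ⟨C=x; E={x↦3}; S={0↦clo(λx. (x x), ∅), 1↦clo(λx. (x x), ∅), 2↦clo(λx. (x x), ∅), 3↦clo(λx. (x x), ∅)}; K=[arg :: mulL(5)]⟩
16. ⟨C=x; E={x↦3}; S={0↦clo(λx. (x x), ∅), 1↦clo(λx. (x x), ∅), 2↦clo(λx. (x x), ∅), 3↦clo(λx. (x x), ∅)}; K=[fun :: mulL(5)]⟩
17. ⟨C=(x x); E={x↦4}; S={0↦clo(λx. (x x), ∅), 1↦clo(λx. (x x), ∅), 2↦clo(λx. (x x), ∅), 3↦clo(λx. (x x), ∅), 4↦clo(λx. (x x), ∅)}; K=[mulL(5)]⟩
18. ⟨C=x; E={x↦4}; S={0↦clo(λx. (x x), ∅), 1↦clo(λx. (x x), ∅), 2↦clo(λx. (x x), ∅), 3↦clo(λx. (x x), ∅), 4↦clo(λx. (x x), ∅)}; K=[arg :: mulL(5)]⟩
19. ⟨C=x; E={x↦4}; S={0↦clo(λx. (x x), ∅), 1↦clo(λx. (x x), ∅), 2↦clo(λx. (x x), ∅), 3↦clo(λx. (x x), ∅), 4↦clo(λx. (x x), ∅)}; K=[fun :: mulL(5)]⟩
20. ⟨C=(x x); E={x↦5}; S={0↦clo(λx. (x x), ∅), 1↦clo(λx. (x x), ∅), 2↦clo(λx. (x x), ∅), 3↦clo(λx. (x x), ∅), 4↦clo(λx. (x x), ∅), 5↦clo(λx. (x x), ∅)}; K=[mulL(5)]⟩
→ 20 transitions taken and the configuration is still not final: no result within 20 steps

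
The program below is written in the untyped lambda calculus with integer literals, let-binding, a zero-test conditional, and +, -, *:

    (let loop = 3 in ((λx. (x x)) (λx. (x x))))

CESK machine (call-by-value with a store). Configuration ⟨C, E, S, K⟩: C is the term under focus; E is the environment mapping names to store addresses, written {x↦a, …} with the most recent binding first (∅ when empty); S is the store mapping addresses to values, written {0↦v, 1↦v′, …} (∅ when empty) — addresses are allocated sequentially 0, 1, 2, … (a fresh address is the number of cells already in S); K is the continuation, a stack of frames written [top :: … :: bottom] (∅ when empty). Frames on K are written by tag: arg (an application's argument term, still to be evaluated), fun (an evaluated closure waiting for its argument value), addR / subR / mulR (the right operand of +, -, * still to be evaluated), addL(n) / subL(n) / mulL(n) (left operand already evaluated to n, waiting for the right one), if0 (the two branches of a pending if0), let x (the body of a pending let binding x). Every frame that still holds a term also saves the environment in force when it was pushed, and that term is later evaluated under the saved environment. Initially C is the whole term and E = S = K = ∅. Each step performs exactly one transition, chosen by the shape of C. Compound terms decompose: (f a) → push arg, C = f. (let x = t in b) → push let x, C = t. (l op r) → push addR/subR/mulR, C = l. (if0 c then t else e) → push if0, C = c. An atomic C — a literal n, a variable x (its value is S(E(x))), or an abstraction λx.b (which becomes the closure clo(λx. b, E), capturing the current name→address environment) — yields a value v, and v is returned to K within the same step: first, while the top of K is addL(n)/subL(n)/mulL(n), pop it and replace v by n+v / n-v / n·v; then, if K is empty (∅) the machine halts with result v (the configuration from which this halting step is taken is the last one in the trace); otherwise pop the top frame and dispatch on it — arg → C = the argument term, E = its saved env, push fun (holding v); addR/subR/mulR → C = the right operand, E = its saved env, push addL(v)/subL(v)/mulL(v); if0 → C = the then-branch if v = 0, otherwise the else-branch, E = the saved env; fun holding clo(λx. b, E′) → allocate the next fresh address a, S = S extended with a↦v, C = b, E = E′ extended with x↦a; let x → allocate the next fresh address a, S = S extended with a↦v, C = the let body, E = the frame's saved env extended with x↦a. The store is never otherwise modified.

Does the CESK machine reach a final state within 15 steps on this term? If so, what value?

t=0: ⟨C=(let loop = 3 in ((λx. (x x)) (λx. (x x)))); E=∅; S=∅; K=∅⟩
t=1: ⟨C=3; E=∅; S=∅; K=[let loop]⟩
t=2: ⟨C=((λx. (x x)) (λx. (x x))); E={loop↦0}; S={0↦3}; K=∅⟩
t=3: ⟨C=(λx. (x x)); E={loop↦0}; S={0↦3}; K=[arg]⟩
t=4: ⟨C=(λx. (x x)); E={loop↦0}; S={0↦3}; K=[fun]⟩
t=5: ⟨C=(x x); E={x↦1, loop↦0}; S={0↦3, 1↦clo(λx. (x x), {loop↦0})}; K=∅⟩
t=6: ⟨C=x; E={x↦1, loop↦0}; S={0↦3, 1↦clo(λx. (x x), {loop↦0})}; K=[arg]⟩
t=7: ⟨C=x; E={x↦1, loop↦0}; S={0↦3, 1↦clo(λx. (x x), {loop↦0})}; K=[fun]⟩
t=8: ⟨C=(x x); E={x↦2, loop↦0}; S={0↦3, 1↦clo(λx. (x x), {loop↦0}), 2↦clo(λx. (x x), {loop↦0})}; K=∅⟩
t=9: ⟨C=x; E={x↦2, loop↦0}; S={0↦3, 1↦clo(λx. (x x), {loop↦0}), 2↦clo(λx. (x x), {loop↦0})}; K=[arg]⟩
t=10: ⟨C=x; E={x↦2, loop↦0}; S={0↦3, 1↦clo(λx. (x x), {loop↦0}), 2↦clo(λx. (x x), {loop↦0})}; K=[fun]⟩
t=11: ⟨C=(x x); E={x↦3, loop↦0}; S={0↦3, 1↦clo(λx. (x x), {loop↦0}), 2↦clo(λx. (x x), {loop↦0}), 3↦clo(λx. (x x), {loop↦0})}; K=∅⟩
t=12: ⟨C=x; E={x↦3, loop↦0}; S={0↦3, 1↦clo(λx. (x x), {loop↦0}), 2↦clo(λx. (x x), {loop↦0}), 3↦clo(λx. (x x), {loop↦0})}; K=[arg]⟩
t=13: ⟨C=x; E={x↦3, loop↦0}; S={0↦3, 1↦clo(λx. (x x), {loop↦0}), 2↦clo(λx. (x x), {loop↦0}), 3↦clo(λx. (x x), {loop↦0})}; K=[fun]⟩
t=14: ⟨C=(x x); E={x↦4, loop↦0}; S={0↦3, 1↦clo(λx. (x x), {loop↦0}), 2↦clo(λx. (x x), {loop↦0}), 3↦clo(λx. (x x), {loop↦0}), 4↦clo(λx. (x x), {loop↦0})}; K=∅⟩
t=15: ⟨C=x; E={x↦4, loop↦0}; S={0↦3, 1↦clo(λx. (x x), {loop↦0}), 2↦clo(λx. (x x), {loop↦0}), 3↦clo(λx. (x x), {loop↦0}), 4↦clo(λx. (x x), {loop↦0})}; K=[arg]⟩
→ 15 transitions taken and the configuration is still not final: no result within 15 steps

Answer: DIVERGES (no final state within 15 steps)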